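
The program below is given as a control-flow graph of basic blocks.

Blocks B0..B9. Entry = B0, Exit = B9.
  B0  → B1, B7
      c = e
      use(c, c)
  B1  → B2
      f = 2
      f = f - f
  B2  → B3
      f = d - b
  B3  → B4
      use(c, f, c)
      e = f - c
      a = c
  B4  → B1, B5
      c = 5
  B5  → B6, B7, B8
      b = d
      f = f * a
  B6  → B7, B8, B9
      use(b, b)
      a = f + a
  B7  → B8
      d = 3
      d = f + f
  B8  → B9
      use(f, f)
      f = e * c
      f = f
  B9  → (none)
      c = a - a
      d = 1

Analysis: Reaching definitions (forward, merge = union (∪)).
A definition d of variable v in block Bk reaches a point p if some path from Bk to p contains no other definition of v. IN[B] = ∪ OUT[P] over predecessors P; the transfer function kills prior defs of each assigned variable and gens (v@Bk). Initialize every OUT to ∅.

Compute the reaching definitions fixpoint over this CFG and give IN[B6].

Fixpoint table:
  B0:   IN={}   OUT={c@B0}
  B1:   IN={a@B3, c@B0, c@B4, e@B3, f@B2}   OUT={a@B3, c@B0, c@B4, e@B3, f@B1}
  B2:   IN={a@B3, c@B0, c@B4, e@B3, f@B1}   OUT={a@B3, c@B0, c@B4, e@B3, f@B2}
  B3:   IN={a@B3, c@B0, c@B4, e@B3, f@B2}   OUT={a@B3, c@B0, c@B4, e@B3, f@B2}
  B4:   IN={a@B3, c@B0, c@B4, e@B3, f@B2}   OUT={a@B3, c@B4, e@B3, f@B2}
  B5:   IN={a@B3, c@B4, e@B3, f@B2}   OUT={a@B3, b@B5, c@B4, e@B3, f@B5}
  B6:   IN={a@B3, b@B5, c@B4, e@B3, f@B5}   OUT={a@B6, b@B5, c@B4, e@B3, f@B5}
  B7:   IN={a@B3, a@B6, b@B5, c@B0, c@B4, e@B3, f@B5}   OUT={a@B3, a@B6, b@B5, c@B0, c@B4, d@B7, e@B3, f@B5}
  B8:   IN={a@B3, a@B6, b@B5, c@B0, c@B4, d@B7, e@B3, f@B5}   OUT={a@B3, a@B6, b@B5, c@B0, c@B4, d@B7, e@B3, f@B8}
  B9:   IN={a@B3, a@B6, b@B5, c@B0, c@B4, d@B7, e@B3, f@B5, f@B8}   OUT={a@B3, a@B6, b@B5, c@B9, d@B9, e@B3, f@B5, f@B8}

Merge at B6: IN[B6] = OUT[B5] = {a@B3, b@B5, c@B4, e@B3, f@B5}

Answer: {a@B3, b@B5, c@B4, e@B3, f@B5}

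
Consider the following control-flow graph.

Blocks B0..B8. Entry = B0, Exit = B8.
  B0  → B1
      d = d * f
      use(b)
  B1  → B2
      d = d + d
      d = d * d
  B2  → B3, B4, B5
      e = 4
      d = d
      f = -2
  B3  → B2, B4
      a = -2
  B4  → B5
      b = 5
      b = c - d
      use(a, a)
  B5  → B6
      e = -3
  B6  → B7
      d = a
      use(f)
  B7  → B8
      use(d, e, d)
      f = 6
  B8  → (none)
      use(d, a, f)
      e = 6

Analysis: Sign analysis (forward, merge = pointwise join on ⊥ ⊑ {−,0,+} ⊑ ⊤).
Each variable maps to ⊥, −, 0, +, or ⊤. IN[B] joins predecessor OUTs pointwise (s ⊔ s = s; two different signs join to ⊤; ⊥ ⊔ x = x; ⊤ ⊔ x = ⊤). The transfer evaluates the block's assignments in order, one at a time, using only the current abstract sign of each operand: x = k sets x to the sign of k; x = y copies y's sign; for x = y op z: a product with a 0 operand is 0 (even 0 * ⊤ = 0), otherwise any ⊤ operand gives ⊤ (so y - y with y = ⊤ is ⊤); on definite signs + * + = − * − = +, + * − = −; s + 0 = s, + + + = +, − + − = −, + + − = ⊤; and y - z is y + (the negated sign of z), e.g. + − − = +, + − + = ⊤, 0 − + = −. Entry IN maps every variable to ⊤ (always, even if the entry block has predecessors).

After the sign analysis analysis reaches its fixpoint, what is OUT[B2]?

Converged values:
  B0: | IN=(all ⊤) | OUT=(all ⊤)
  B1: | IN=(all ⊤) | OUT=(all ⊤)
  B2: | IN=(all ⊤) | OUT={e:+, f:-; rest ⊤}
  B3: | IN={e:+, f:-; rest ⊤} | OUT={a:-, e:+, f:-; rest ⊤}
  B4: | IN={e:+, f:-; rest ⊤} | OUT={e:+, f:-; rest ⊤}
  B5: | IN={e:+, f:-; rest ⊤} | OUT={e:-, f:-; rest ⊤}
  B6: | IN={e:-, f:-; rest ⊤} | OUT={e:-, f:-; rest ⊤}
  B7: | IN={e:-, f:-; rest ⊤} | OUT={e:-, f:+; rest ⊤}
  B8: | IN={e:-, f:+; rest ⊤} | OUT={e:+, f:+; rest ⊤}

Merge at B2: IN[B2] = OUT[B1] ⊔ OUT[B3] = {a: ⊤, b: ⊤, c: ⊤, d: ⊤, e: ⊤, f: ⊤}
Applying B2's transfer function to that IN value gives OUT[B2] (row B2 above).

Answer: {a: ⊤, b: ⊤, c: ⊤, d: ⊤, e: +, f: -}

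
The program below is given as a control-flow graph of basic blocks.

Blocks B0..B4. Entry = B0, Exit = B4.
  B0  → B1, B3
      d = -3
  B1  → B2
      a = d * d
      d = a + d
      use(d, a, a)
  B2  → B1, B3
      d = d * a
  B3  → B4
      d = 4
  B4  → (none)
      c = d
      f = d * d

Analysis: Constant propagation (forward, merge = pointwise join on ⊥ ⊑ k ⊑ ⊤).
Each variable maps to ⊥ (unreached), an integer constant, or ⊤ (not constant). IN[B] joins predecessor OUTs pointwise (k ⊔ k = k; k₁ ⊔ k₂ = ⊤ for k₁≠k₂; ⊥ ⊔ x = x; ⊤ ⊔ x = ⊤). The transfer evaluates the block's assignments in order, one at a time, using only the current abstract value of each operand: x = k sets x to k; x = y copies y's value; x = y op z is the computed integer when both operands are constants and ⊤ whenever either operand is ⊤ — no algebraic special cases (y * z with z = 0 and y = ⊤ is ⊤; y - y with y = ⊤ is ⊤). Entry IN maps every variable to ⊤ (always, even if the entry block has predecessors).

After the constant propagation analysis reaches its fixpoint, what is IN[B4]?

Fixpoint table:
  B0: | IN=(all ⊤) | OUT={d:-3; rest ⊤}
  B1: | IN=(all ⊤) | OUT=(all ⊤)
  B2: | IN=(all ⊤) | OUT=(all ⊤)
  B3: | IN=(all ⊤) | OUT={d:4; rest ⊤}
  B4: | IN={d:4; rest ⊤} | OUT={c:4, d:4, f:16; rest ⊤}

Merge at B4: IN[B4] = OUT[B3] = {a: ⊤, b: ⊤, c: ⊤, d: 4, e: ⊤, f: ⊤}

Answer: {a: ⊤, b: ⊤, c: ⊤, d: 4, e: ⊤, f: ⊤}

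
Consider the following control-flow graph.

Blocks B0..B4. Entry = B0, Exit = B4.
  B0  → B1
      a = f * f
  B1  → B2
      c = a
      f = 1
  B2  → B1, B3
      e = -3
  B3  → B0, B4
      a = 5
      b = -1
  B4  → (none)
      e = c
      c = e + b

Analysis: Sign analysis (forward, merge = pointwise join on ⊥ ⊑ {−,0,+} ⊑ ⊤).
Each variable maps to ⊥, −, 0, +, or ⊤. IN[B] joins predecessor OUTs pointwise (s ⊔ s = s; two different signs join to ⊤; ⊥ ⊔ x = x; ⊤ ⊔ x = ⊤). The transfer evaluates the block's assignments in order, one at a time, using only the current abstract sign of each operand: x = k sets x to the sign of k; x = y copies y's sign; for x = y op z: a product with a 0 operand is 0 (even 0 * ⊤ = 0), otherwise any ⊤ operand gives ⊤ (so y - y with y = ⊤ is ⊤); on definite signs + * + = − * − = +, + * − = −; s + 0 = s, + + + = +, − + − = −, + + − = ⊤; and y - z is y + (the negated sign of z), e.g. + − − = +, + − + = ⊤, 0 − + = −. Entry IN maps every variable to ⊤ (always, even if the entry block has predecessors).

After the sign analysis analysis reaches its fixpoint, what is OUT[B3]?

Answer: {a: +, b: -, c: ⊤, d: ⊤, e: -, f: +}

Working:
Converged values:
  B0:   IN=(all ⊤)   OUT=(all ⊤)
  B1:   IN=(all ⊤)   OUT={f:+; rest ⊤}
  B2:   IN={f:+; rest ⊤}   OUT={e:-, f:+; rest ⊤}
  B3:   IN={e:-, f:+; rest ⊤}   OUT={a:+, b:-, e:-, f:+; rest ⊤}
  B4:   IN={a:+, b:-, e:-, f:+; rest ⊤}   OUT={a:+, b:-, f:+; rest ⊤}

Merge at B3: IN[B3] = OUT[B2] = {a: ⊤, b: ⊤, c: ⊤, d: ⊤, e: -, f: +}
Applying B3's transfer function to that IN value gives OUT[B3] (row B3 above).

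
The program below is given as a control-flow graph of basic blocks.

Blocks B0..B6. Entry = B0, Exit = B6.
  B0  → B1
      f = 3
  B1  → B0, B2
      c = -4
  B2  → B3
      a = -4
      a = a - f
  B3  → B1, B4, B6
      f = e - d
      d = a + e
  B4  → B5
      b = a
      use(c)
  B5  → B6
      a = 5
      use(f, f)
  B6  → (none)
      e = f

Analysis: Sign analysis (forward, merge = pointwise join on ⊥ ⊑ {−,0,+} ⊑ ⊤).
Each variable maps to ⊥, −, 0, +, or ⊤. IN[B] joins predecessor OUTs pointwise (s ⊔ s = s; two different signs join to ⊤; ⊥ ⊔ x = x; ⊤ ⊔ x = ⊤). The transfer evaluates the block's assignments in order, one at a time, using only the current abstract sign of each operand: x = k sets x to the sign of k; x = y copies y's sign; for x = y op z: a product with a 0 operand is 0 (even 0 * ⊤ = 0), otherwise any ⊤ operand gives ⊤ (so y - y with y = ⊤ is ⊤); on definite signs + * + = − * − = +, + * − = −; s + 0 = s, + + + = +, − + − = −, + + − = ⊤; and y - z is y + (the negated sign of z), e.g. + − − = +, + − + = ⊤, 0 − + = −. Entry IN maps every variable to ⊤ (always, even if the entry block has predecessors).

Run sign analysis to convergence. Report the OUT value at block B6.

Answer: {a: ⊤, b: ⊤, c: -, d: ⊤, e: ⊤, f: ⊤}

Trace:
Fixpoint table:
  B0: | IN=(all ⊤) | OUT={f:+; rest ⊤}
  B1: | IN=(all ⊤) | OUT={c:-; rest ⊤}
  B2: | IN={c:-; rest ⊤} | OUT={c:-; rest ⊤}
  B3: | IN={c:-; rest ⊤} | OUT={c:-; rest ⊤}
  B4: | IN={c:-; rest ⊤} | OUT={c:-; rest ⊤}
  B5: | IN={c:-; rest ⊤} | OUT={a:+, c:-; rest ⊤}
  B6: | IN={c:-; rest ⊤} | OUT={c:-; rest ⊤}

Merge at B6: IN[B6] = OUT[B3] ⊔ OUT[B5] = {a: ⊤, b: ⊤, c: -, d: ⊤, e: ⊤, f: ⊤}
Applying B6's transfer function to that IN value gives OUT[B6] (row B6 above).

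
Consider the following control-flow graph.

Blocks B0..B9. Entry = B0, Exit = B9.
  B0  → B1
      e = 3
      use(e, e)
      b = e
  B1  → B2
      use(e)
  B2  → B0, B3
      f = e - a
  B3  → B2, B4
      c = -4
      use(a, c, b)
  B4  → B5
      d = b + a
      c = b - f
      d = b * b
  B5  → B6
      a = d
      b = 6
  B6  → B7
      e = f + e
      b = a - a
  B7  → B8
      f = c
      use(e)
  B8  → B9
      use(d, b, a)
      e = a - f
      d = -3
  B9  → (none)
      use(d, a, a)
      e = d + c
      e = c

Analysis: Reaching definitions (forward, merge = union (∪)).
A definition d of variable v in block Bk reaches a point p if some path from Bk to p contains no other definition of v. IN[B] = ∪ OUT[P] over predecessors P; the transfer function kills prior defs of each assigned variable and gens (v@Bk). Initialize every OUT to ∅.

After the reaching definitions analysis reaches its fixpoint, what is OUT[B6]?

Converged values:
  B0:   IN={b@B0, c@B3, e@B0, f@B2}   OUT={b@B0, c@B3, e@B0, f@B2}
  B1:   IN={b@B0, c@B3, e@B0, f@B2}   OUT={b@B0, c@B3, e@B0, f@B2}
  B2:   IN={b@B0, c@B3, e@B0, f@B2}   OUT={b@B0, c@B3, e@B0, f@B2}
  B3:   IN={b@B0, c@B3, e@B0, f@B2}   OUT={b@B0, c@B3, e@B0, f@B2}
  B4:   IN={b@B0, c@B3, e@B0, f@B2}   OUT={b@B0, c@B4, d@B4, e@B0, f@B2}
  B5:   IN={b@B0, c@B4, d@B4, e@B0, f@B2}   OUT={a@B5, b@B5, c@B4, d@B4, e@B0, f@B2}
  B6:   IN={a@B5, b@B5, c@B4, d@B4, e@B0, f@B2}   OUT={a@B5, b@B6, c@B4, d@B4, e@B6, f@B2}
  B7:   IN={a@B5, b@B6, c@B4, d@B4, e@B6, f@B2}   OUT={a@B5, b@B6, c@B4, d@B4, e@B6, f@B7}
  B8:   IN={a@B5, b@B6, c@B4, d@B4, e@B6, f@B7}   OUT={a@B5, b@B6, c@B4, d@B8, e@B8, f@B7}
  B9:   IN={a@B5, b@B6, c@B4, d@B8, e@B8, f@B7}   OUT={a@B5, b@B6, c@B4, d@B8, e@B9, f@B7}

Merge at B6: IN[B6] = OUT[B5] = {a@B5, b@B5, c@B4, d@B4, e@B0, f@B2}
Applying B6's transfer function to that IN value gives OUT[B6] (row B6 above).

Answer: {a@B5, b@B6, c@B4, d@B4, e@B6, f@B2}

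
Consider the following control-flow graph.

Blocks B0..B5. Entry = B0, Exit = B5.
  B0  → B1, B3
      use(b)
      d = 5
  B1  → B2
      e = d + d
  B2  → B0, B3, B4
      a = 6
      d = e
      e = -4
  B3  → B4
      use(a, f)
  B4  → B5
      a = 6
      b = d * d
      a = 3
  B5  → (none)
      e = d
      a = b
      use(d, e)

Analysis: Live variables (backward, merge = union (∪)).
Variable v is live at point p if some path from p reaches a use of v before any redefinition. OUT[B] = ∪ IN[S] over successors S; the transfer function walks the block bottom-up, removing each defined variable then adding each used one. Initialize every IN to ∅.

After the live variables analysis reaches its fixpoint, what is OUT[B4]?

Per-block solution:
  B0:   IN={a, b, f}   OUT={a, b, d, f}
  B1:   IN={b, d, f}   OUT={b, e, f}
  B2:   IN={b, e, f}   OUT={a, b, d, f}
  B3:   IN={a, d, f}   OUT={d}
  B4:   IN={d}   OUT={b, d}
  B5:   IN={b, d}   OUT={}

Merge at B4: OUT[B4] = IN[B5] = {b, d}

Answer: {b, d}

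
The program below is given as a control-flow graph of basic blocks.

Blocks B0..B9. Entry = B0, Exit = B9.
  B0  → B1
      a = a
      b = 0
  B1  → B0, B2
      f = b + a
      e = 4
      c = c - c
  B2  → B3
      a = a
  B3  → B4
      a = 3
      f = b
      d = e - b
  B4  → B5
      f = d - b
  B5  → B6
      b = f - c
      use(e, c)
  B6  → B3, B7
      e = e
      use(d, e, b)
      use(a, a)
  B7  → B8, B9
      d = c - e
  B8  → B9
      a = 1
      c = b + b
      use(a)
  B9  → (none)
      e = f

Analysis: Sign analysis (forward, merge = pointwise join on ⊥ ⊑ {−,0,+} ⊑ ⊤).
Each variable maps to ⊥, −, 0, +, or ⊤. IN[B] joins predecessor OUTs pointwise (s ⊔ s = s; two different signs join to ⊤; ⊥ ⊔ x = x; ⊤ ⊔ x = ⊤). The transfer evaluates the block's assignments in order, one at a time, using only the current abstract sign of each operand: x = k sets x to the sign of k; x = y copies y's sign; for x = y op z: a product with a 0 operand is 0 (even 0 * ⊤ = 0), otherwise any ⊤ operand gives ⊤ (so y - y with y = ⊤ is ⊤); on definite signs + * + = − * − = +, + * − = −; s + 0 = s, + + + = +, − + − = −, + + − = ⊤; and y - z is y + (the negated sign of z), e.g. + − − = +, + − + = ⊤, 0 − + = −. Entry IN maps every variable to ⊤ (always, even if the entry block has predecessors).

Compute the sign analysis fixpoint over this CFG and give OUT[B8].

Per-block solution:
  B0:  IN=(all ⊤)  OUT={b:0; rest ⊤}
  B1:  IN={b:0; rest ⊤}  OUT={b:0, e:+; rest ⊤}
  B2:  IN={b:0, e:+; rest ⊤}  OUT={b:0, e:+; rest ⊤}
  B3:  IN={e:+; rest ⊤}  OUT={a:+, e:+; rest ⊤}
  B4:  IN={a:+, e:+; rest ⊤}  OUT={a:+, e:+; rest ⊤}
  B5:  IN={a:+, e:+; rest ⊤}  OUT={a:+, e:+; rest ⊤}
  B6:  IN={a:+, e:+; rest ⊤}  OUT={a:+, e:+; rest ⊤}
  B7:  IN={a:+, e:+; rest ⊤}  OUT={a:+, e:+; rest ⊤}
  B8:  IN={a:+, e:+; rest ⊤}  OUT={a:+, e:+; rest ⊤}
  B9:  IN={a:+, e:+; rest ⊤}  OUT={a:+; rest ⊤}

Merge at B8: IN[B8] = OUT[B7] = {a: +, b: ⊤, c: ⊤, d: ⊤, e: +, f: ⊤}
Applying B8's transfer function to that IN value gives OUT[B8] (row B8 above).

Answer: {a: +, b: ⊤, c: ⊤, d: ⊤, e: +, f: ⊤}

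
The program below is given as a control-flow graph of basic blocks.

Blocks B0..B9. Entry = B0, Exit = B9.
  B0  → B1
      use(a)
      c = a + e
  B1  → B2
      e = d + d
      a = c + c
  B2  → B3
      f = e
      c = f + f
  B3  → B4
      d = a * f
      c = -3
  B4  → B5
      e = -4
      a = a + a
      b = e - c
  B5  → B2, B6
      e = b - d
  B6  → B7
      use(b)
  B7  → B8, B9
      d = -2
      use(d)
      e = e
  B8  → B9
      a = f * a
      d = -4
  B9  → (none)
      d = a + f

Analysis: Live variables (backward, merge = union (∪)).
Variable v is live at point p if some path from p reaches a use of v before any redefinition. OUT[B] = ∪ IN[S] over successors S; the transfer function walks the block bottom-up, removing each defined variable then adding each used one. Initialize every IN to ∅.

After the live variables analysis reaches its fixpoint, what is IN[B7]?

Answer: {a, e, f}

Working:
Fixpoint table:
  B0:   IN={a, d, e}   OUT={c, d}
  B1:   IN={c, d}   OUT={a, e}
  B2:   IN={a, e}   OUT={a, f}
  B3:   IN={a, f}   OUT={a, c, d, f}
  B4:   IN={a, c, d, f}   OUT={a, b, d, f}
  B5:   IN={a, b, d, f}   OUT={a, b, e, f}
  B6:   IN={a, b, e, f}   OUT={a, e, f}
  B7:   IN={a, e, f}   OUT={a, f}
  B8:   IN={a, f}   OUT={a, f}
  B9:   IN={a, f}   OUT={}

Merge at B7: OUT[B7] = IN[B8] ⊔ IN[B9] = {a, f}
Applying B7's transfer function to that OUT value gives IN[B7] (row B7 above).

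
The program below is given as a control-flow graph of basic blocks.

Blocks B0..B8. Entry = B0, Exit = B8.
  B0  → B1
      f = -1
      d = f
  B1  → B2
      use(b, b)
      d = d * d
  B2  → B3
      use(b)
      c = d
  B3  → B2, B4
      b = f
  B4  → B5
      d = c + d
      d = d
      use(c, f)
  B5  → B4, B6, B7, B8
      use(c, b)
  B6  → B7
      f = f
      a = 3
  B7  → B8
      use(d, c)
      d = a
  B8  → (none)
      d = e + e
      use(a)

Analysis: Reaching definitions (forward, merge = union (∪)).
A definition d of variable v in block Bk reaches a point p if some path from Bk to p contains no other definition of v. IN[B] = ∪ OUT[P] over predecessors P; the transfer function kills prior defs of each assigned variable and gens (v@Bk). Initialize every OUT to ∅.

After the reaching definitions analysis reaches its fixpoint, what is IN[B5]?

Answer: {b@B3, c@B2, d@B4, f@B0}

Working:
Converged values:
  B0: | IN={} | OUT={d@B0, f@B0}
  B1: | IN={d@B0, f@B0} | OUT={d@B1, f@B0}
  B2: | IN={b@B3, c@B2, d@B1, f@B0} | OUT={b@B3, c@B2, d@B1, f@B0}
  B3: | IN={b@B3, c@B2, d@B1, f@B0} | OUT={b@B3, c@B2, d@B1, f@B0}
  B4: | IN={b@B3, c@B2, d@B1, d@B4, f@B0} | OUT={b@B3, c@B2, d@B4, f@B0}
  B5: | IN={b@B3, c@B2, d@B4, f@B0} | OUT={b@B3, c@B2, d@B4, f@B0}
  B6: | IN={b@B3, c@B2, d@B4, f@B0} | OUT={a@B6, b@B3, c@B2, d@B4, f@B6}
  B7: | IN={a@B6, b@B3, c@B2, d@B4, f@B0, f@B6} | OUT={a@B6, b@B3, c@B2, d@B7, f@B0, f@B6}
  B8: | IN={a@B6, b@B3, c@B2, d@B4, d@B7, f@B0, f@B6} | OUT={a@B6, b@B3, c@B2, d@B8, f@B0, f@B6}

Merge at B5: IN[B5] = OUT[B4] = {b@B3, c@B2, d@B4, f@B0}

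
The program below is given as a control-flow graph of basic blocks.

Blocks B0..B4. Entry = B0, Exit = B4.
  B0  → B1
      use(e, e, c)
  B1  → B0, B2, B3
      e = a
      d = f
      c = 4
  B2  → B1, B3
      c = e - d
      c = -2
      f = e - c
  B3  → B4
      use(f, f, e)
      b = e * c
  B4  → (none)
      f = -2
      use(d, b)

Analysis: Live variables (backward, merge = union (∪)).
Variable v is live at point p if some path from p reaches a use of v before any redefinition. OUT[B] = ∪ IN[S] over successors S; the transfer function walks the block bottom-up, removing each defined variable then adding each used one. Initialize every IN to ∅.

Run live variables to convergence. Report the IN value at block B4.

Per-block solution:
  B0: | IN={a, c, e, f} | OUT={a, f}
  B1: | IN={a, f} | OUT={a, c, d, e, f}
  B2: | IN={a, d, e} | OUT={a, c, d, e, f}
  B3: | IN={c, d, e, f} | OUT={b, d}
  B4: | IN={b, d} | OUT={}

B4 is the boundary node: OUT[B4] = {}
Applying B4's transfer function to that OUT value gives IN[B4] (row B4 above).

Answer: {b, d}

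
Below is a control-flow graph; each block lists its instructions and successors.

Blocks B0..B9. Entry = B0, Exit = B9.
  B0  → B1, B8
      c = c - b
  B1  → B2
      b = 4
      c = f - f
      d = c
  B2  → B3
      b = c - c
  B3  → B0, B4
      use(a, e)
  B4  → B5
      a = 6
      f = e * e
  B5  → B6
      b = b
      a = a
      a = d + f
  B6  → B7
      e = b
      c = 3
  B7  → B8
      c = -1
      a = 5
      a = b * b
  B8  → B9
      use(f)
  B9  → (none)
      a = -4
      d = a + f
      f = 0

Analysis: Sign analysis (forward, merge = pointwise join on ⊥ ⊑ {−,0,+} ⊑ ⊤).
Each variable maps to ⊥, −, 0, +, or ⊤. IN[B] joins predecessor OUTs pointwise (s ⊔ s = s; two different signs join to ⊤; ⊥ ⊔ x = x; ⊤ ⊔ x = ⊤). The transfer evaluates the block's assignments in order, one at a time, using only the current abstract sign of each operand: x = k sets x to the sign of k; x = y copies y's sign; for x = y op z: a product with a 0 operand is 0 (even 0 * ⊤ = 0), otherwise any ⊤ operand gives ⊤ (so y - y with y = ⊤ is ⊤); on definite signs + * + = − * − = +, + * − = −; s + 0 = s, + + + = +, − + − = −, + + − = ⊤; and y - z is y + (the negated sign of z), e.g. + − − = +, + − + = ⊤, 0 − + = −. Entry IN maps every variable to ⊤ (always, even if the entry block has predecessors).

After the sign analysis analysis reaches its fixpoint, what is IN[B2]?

Answer: {a: ⊤, b: +, c: ⊤, d: ⊤, e: ⊤, f: ⊤}

Derivation:
Per-block solution:
  B0:   IN=(all ⊤)   OUT=(all ⊤)
  B1:   IN=(all ⊤)   OUT={b:+; rest ⊤}
  B2:   IN={b:+; rest ⊤}   OUT=(all ⊤)
  B3:   IN=(all ⊤)   OUT=(all ⊤)
  B4:   IN=(all ⊤)   OUT={a:+; rest ⊤}
  B5:   IN={a:+; rest ⊤}   OUT=(all ⊤)
  B6:   IN=(all ⊤)   OUT={c:+; rest ⊤}
  B7:   IN={c:+; rest ⊤}   OUT={c:-; rest ⊤}
  B8:   IN=(all ⊤)   OUT=(all ⊤)
  B9:   IN=(all ⊤)   OUT={a:-, f:0; rest ⊤}

Merge at B2: IN[B2] = OUT[B1] = {a: ⊤, b: +, c: ⊤, d: ⊤, e: ⊤, f: ⊤}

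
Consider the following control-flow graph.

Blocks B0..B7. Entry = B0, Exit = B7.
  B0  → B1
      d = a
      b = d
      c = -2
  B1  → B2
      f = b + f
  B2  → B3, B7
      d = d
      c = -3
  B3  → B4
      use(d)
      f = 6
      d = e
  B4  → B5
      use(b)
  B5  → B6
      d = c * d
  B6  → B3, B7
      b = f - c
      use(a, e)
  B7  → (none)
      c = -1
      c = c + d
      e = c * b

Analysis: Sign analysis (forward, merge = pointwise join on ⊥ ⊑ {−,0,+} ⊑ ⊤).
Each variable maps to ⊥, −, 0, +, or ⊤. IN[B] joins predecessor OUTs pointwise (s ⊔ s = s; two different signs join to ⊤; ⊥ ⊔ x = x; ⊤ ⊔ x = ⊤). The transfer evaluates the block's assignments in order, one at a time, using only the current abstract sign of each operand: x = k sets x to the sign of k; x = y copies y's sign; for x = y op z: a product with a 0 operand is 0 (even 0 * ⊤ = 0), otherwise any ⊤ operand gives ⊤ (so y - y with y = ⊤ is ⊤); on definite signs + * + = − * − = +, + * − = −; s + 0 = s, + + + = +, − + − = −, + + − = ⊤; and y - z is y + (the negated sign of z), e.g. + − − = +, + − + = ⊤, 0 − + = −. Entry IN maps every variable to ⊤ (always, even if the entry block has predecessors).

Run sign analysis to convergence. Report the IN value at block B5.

Fixpoint table:
  B0:   IN=(all ⊤)   OUT={c:-; rest ⊤}
  B1:   IN={c:-; rest ⊤}   OUT={c:-; rest ⊤}
  B2:   IN={c:-; rest ⊤}   OUT={c:-; rest ⊤}
  B3:   IN={c:-; rest ⊤}   OUT={c:-, f:+; rest ⊤}
  B4:   IN={c:-, f:+; rest ⊤}   OUT={c:-, f:+; rest ⊤}
  B5:   IN={c:-, f:+; rest ⊤}   OUT={c:-, f:+; rest ⊤}
  B6:   IN={c:-, f:+; rest ⊤}   OUT={b:+, c:-, f:+; rest ⊤}
  B7:   IN={c:-; rest ⊤}   OUT=(all ⊤)

Merge at B5: IN[B5] = OUT[B4] = {a: ⊤, b: ⊤, c: -, d: ⊤, e: ⊤, f: +}

Answer: {a: ⊤, b: ⊤, c: -, d: ⊤, e: ⊤, f: +}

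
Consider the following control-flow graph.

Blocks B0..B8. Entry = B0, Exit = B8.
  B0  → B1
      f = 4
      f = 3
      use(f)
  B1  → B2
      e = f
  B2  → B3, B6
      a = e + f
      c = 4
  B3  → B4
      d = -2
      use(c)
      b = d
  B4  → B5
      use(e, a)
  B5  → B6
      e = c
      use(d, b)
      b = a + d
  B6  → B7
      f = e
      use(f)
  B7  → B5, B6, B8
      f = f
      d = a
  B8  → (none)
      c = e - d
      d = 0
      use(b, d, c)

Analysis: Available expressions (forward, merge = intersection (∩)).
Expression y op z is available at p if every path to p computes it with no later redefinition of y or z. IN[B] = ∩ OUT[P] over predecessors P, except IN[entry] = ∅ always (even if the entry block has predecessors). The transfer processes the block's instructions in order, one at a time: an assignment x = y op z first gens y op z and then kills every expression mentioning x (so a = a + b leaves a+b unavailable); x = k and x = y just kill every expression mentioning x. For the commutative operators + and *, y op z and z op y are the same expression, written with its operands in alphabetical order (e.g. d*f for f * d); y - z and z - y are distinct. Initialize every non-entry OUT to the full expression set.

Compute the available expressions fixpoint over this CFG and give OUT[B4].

Converged values:
  B0:  IN={}  OUT={}
  B1:  IN={}  OUT={}
  B2:  IN={}  OUT={e+f}
  B3:  IN={e+f}  OUT={e+f}
  B4:  IN={e+f}  OUT={e+f}
  B5:  IN={}  OUT={a+d}
  B6:  IN={}  OUT={}
  B7:  IN={}  OUT={}
  B8:  IN={}  OUT={}

Merge at B4: IN[B4] = OUT[B3] = {e+f}
Applying B4's transfer function to that IN value gives OUT[B4] (row B4 above).

Answer: {e+f}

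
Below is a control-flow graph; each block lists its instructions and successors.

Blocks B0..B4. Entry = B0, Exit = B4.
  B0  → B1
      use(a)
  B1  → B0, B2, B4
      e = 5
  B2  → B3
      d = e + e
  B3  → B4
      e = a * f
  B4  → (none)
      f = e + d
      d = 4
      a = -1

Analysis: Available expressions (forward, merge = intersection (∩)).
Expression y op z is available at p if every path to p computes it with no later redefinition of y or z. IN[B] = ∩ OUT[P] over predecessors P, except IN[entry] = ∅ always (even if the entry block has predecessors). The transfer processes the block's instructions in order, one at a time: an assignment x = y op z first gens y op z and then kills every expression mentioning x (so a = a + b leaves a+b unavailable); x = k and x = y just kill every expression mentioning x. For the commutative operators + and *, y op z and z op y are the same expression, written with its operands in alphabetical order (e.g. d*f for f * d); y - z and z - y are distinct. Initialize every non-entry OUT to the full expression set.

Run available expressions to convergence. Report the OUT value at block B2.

Per-block solution:
  B0:   IN={}   OUT={}
  B1:   IN={}   OUT={}
  B2:   IN={}   OUT={e+e}
  B3:   IN={e+e}   OUT={a*f}
  B4:   IN={}   OUT={}

Merge at B2: IN[B2] = OUT[B1] = {}
Applying B2's transfer function to that IN value gives OUT[B2] (row B2 above).

Answer: {e+e}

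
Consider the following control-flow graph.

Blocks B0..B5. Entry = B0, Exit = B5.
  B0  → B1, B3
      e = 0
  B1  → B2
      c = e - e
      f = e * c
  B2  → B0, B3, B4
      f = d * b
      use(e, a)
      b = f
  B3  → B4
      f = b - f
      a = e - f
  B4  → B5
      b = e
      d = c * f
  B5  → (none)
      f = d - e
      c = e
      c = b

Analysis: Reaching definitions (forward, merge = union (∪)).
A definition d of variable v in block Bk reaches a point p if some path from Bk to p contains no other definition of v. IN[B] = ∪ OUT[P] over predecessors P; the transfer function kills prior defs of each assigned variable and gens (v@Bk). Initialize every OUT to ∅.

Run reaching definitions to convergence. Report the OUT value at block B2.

Fixpoint table:
  B0:  IN={b@B2, c@B1, e@B0, f@B2}  OUT={b@B2, c@B1, e@B0, f@B2}
  B1:  IN={b@B2, c@B1, e@B0, f@B2}  OUT={b@B2, c@B1, e@B0, f@B1}
  B2:  IN={b@B2, c@B1, e@B0, f@B1}  OUT={b@B2, c@B1, e@B0, f@B2}
  B3:  IN={b@B2, c@B1, e@B0, f@B2}  OUT={a@B3, b@B2, c@B1, e@B0, f@B3}
  B4:  IN={a@B3, b@B2, c@B1, e@B0, f@B2, f@B3}  OUT={a@B3, b@B4, c@B1, d@B4, e@B0, f@B2, f@B3}
  B5:  IN={a@B3, b@B4, c@B1, d@B4, e@B0, f@B2, f@B3}  OUT={a@B3, b@B4, c@B5, d@B4, e@B0, f@B5}

Merge at B2: IN[B2] = OUT[B1] = {b@B2, c@B1, e@B0, f@B1}
Applying B2's transfer function to that IN value gives OUT[B2] (row B2 above).

Answer: {b@B2, c@B1, e@B0, f@B2}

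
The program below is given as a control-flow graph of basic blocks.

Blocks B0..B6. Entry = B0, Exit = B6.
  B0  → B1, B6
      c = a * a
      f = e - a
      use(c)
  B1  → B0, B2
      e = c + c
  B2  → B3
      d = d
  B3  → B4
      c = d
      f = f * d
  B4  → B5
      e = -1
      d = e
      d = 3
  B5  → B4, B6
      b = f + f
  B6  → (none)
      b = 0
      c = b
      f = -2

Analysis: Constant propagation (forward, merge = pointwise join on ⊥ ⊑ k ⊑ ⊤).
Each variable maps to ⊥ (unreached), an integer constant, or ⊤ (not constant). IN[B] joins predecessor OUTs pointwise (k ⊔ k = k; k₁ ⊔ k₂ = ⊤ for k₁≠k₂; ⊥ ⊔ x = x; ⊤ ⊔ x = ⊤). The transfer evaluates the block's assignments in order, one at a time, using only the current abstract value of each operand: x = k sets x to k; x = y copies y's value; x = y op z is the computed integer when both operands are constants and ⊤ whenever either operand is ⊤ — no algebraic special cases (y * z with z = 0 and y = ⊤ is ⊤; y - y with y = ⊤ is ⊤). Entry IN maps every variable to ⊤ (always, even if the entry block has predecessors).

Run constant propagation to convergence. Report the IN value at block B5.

Per-block solution:
  B0: | IN=(all ⊤) | OUT=(all ⊤)
  B1: | IN=(all ⊤) | OUT=(all ⊤)
  B2: | IN=(all ⊤) | OUT=(all ⊤)
  B3: | IN=(all ⊤) | OUT=(all ⊤)
  B4: | IN=(all ⊤) | OUT={d:3, e:-1; rest ⊤}
  B5: | IN={d:3, e:-1; rest ⊤} | OUT={d:3, e:-1; rest ⊤}
  B6: | IN=(all ⊤) | OUT={b:0, c:0, f:-2; rest ⊤}

Merge at B5: IN[B5] = OUT[B4] = {a: ⊤, b: ⊤, c: ⊤, d: 3, e: -1, f: ⊤}

Answer: {a: ⊤, b: ⊤, c: ⊤, d: 3, e: -1, f: ⊤}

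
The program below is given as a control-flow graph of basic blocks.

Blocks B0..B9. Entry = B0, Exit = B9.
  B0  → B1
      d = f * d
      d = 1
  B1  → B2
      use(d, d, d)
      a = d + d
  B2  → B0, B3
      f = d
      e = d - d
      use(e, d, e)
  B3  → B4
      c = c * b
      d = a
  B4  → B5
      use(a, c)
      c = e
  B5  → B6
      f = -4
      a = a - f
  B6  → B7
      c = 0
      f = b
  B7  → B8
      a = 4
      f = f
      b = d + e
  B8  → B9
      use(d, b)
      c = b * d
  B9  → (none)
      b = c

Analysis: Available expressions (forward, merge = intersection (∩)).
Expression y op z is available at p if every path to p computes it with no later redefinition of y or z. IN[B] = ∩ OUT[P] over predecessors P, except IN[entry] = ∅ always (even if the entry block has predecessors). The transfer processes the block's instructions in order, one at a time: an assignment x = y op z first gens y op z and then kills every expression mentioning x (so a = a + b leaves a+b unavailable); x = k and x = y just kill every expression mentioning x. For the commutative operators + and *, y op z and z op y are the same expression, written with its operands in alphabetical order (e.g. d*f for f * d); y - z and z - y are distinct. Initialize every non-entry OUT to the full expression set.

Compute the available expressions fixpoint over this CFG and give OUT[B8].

Answer: {b*d, d+e}

Trace:
Per-block solution:
  B0:   IN={}   OUT={}
  B1:   IN={}   OUT={d+d}
  B2:   IN={d+d}   OUT={d+d, d-d}
  B3:   IN={d+d, d-d}   OUT={}
  B4:   IN={}   OUT={}
  B5:   IN={}   OUT={}
  B6:   IN={}   OUT={}
  B7:   IN={}   OUT={d+e}
  B8:   IN={d+e}   OUT={b*d, d+e}
  B9:   IN={b*d, d+e}   OUT={d+e}

Merge at B8: IN[B8] = OUT[B7] = {d+e}
Applying B8's transfer function to that IN value gives OUT[B8] (row B8 above).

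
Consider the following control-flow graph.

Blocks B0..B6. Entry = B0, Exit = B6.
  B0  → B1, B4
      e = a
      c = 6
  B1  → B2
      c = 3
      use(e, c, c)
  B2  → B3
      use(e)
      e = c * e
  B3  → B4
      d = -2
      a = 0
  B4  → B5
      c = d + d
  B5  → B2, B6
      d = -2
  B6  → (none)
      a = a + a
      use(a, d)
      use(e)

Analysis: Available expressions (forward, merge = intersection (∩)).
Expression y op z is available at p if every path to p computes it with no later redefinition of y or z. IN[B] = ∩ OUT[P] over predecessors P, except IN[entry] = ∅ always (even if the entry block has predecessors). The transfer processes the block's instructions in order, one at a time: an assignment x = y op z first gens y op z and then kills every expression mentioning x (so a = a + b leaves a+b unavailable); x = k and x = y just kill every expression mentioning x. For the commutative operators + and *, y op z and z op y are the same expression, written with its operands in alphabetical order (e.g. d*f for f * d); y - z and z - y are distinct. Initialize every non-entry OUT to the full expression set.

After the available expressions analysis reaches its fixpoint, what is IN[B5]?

Converged values:
  B0:  IN={}  OUT={}
  B1:  IN={}  OUT={}
  B2:  IN={}  OUT={}
  B3:  IN={}  OUT={}
  B4:  IN={}  OUT={d+d}
  B5:  IN={d+d}  OUT={}
  B6:  IN={}  OUT={}

Merge at B5: IN[B5] = OUT[B4] = {d+d}

Answer: {d+d}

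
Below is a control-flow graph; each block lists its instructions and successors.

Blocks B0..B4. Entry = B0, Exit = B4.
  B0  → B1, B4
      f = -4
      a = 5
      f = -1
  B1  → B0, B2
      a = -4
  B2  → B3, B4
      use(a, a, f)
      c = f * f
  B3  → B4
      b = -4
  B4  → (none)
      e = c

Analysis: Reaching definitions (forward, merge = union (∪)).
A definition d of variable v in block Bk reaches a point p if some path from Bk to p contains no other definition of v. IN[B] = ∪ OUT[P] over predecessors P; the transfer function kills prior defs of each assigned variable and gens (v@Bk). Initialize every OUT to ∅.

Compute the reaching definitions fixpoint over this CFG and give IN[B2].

Answer: {a@B1, f@B0}

Derivation:
Per-block solution:
  B0:   IN={a@B1, f@B0}   OUT={a@B0, f@B0}
  B1:   IN={a@B0, f@B0}   OUT={a@B1, f@B0}
  B2:   IN={a@B1, f@B0}   OUT={a@B1, c@B2, f@B0}
  B3:   IN={a@B1, c@B2, f@B0}   OUT={a@B1, b@B3, c@B2, f@B0}
  B4:   IN={a@B0, a@B1, b@B3, c@B2, f@B0}   OUT={a@B0, a@B1, b@B3, c@B2, e@B4, f@B0}

Merge at B2: IN[B2] = OUT[B1] = {a@B1, f@B0}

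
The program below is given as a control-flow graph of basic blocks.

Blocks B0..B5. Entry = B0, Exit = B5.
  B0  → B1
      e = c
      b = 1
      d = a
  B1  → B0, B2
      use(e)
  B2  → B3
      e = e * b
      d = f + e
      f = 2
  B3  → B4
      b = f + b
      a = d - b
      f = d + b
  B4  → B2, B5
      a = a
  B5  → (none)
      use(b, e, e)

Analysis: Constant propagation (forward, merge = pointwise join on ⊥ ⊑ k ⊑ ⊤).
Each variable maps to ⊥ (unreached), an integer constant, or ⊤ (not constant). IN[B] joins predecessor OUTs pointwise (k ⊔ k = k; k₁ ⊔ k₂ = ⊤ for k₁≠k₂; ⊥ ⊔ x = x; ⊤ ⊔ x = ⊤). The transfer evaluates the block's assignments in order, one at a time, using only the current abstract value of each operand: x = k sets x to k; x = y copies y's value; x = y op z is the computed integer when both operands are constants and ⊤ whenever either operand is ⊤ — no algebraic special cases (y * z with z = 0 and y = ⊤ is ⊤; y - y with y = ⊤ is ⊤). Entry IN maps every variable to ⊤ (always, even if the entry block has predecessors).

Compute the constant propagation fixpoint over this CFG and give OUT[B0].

Fixpoint table:
  B0:  IN=(all ⊤)  OUT={b:1; rest ⊤}
  B1:  IN={b:1; rest ⊤}  OUT={b:1; rest ⊤}
  B2:  IN=(all ⊤)  OUT={f:2; rest ⊤}
  B3:  IN={f:2; rest ⊤}  OUT=(all ⊤)
  B4:  IN=(all ⊤)  OUT=(all ⊤)
  B5:  IN=(all ⊤)  OUT=(all ⊤)

Merge at B0 (entry node, so the boundary value (all ⊤) is joined with the incoming edge(s)): IN[B0] = (all ⊤) ⊔ OUT[B1] = {a: ⊤, b: ⊤, c: ⊤, d: ⊤, e: ⊤, f: ⊤}
Applying B0's transfer function to that IN value gives OUT[B0] (row B0 above).

Answer: {a: ⊤, b: 1, c: ⊤, d: ⊤, e: ⊤, f: ⊤}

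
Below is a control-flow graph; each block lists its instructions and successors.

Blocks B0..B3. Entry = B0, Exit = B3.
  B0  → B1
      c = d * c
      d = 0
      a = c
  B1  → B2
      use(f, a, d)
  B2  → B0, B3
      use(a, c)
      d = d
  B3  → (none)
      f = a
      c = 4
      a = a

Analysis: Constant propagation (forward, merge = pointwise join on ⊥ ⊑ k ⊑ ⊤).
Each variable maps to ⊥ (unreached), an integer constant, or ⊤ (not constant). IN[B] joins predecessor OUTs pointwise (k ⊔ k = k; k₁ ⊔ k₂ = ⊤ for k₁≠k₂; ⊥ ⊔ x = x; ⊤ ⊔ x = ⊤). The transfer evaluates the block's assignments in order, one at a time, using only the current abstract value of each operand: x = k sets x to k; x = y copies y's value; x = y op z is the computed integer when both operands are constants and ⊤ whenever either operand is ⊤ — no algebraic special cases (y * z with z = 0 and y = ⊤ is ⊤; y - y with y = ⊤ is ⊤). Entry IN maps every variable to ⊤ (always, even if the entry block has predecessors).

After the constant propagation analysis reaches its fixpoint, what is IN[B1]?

Per-block solution:
  B0:   IN=(all ⊤)   OUT={d:0; rest ⊤}
  B1:   IN={d:0; rest ⊤}   OUT={d:0; rest ⊤}
  B2:   IN={d:0; rest ⊤}   OUT={d:0; rest ⊤}
  B3:   IN={d:0; rest ⊤}   OUT={c:4, d:0; rest ⊤}

Merge at B1: IN[B1] = OUT[B0] = {a: ⊤, b: ⊤, c: ⊤, d: 0, e: ⊤, f: ⊤}

Answer: {a: ⊤, b: ⊤, c: ⊤, d: 0, e: ⊤, f: ⊤}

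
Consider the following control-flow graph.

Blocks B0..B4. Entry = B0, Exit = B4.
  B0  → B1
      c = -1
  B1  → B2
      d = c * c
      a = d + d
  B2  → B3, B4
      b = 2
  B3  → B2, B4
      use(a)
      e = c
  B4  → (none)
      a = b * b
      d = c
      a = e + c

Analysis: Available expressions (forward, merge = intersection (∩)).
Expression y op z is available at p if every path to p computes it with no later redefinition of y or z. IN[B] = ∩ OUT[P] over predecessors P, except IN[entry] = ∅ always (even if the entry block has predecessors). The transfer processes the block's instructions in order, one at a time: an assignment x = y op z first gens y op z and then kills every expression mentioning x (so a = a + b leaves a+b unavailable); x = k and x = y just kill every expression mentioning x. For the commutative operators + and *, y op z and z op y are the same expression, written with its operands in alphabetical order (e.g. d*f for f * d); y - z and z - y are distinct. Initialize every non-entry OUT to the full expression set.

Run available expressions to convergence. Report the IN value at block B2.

Per-block solution:
  B0:   IN={}   OUT={}
  B1:   IN={}   OUT={c*c, d+d}
  B2:   IN={c*c, d+d}   OUT={c*c, d+d}
  B3:   IN={c*c, d+d}   OUT={c*c, d+d}
  B4:   IN={c*c, d+d}   OUT={b*b, c*c, c+e}

Merge at B2: IN[B2] = OUT[B1] ∩ OUT[B3] = {c*c, d+d}

Answer: {c*c, d+d}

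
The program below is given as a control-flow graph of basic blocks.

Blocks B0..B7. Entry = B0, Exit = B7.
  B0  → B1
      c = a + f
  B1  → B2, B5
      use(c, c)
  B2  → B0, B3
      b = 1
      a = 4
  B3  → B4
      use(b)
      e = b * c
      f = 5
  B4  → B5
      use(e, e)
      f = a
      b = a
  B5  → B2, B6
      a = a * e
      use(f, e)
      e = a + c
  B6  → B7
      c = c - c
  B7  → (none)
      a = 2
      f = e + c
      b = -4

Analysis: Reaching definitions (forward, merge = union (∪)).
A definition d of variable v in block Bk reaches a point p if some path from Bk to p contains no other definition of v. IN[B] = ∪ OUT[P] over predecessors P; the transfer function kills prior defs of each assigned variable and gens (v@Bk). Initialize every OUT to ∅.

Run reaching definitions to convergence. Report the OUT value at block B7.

Fixpoint table:
  B0: | IN={a@B2, b@B2, c@B0, e@B5, f@B4} | OUT={a@B2, b@B2, c@B0, e@B5, f@B4}
  B1: | IN={a@B2, b@B2, c@B0, e@B5, f@B4} | OUT={a@B2, b@B2, c@B0, e@B5, f@B4}
  B2: | IN={a@B2, a@B5, b@B2, b@B4, c@B0, e@B5, f@B4} | OUT={a@B2, b@B2, c@B0, e@B5, f@B4}
  B3: | IN={a@B2, b@B2, c@B0, e@B5, f@B4} | OUT={a@B2, b@B2, c@B0, e@B3, f@B3}
  B4: | IN={a@B2, b@B2, c@B0, e@B3, f@B3} | OUT={a@B2, b@B4, c@B0, e@B3, f@B4}
  B5: | IN={a@B2, b@B2, b@B4, c@B0, e@B3, e@B5, f@B4} | OUT={a@B5, b@B2, b@B4, c@B0, e@B5, f@B4}
  B6: | IN={a@B5, b@B2, b@B4, c@B0, e@B5, f@B4} | OUT={a@B5, b@B2, b@B4, c@B6, e@B5, f@B4}
  B7: | IN={a@B5, b@B2, b@B4, c@B6, e@B5, f@B4} | OUT={a@B7, b@B7, c@B6, e@B5, f@B7}

Merge at B7: IN[B7] = OUT[B6] = {a@B5, b@B2, b@B4, c@B6, e@B5, f@B4}
Applying B7's transfer function to that IN value gives OUT[B7] (row B7 above).

Answer: {a@B7, b@B7, c@B6, e@B5, f@B7}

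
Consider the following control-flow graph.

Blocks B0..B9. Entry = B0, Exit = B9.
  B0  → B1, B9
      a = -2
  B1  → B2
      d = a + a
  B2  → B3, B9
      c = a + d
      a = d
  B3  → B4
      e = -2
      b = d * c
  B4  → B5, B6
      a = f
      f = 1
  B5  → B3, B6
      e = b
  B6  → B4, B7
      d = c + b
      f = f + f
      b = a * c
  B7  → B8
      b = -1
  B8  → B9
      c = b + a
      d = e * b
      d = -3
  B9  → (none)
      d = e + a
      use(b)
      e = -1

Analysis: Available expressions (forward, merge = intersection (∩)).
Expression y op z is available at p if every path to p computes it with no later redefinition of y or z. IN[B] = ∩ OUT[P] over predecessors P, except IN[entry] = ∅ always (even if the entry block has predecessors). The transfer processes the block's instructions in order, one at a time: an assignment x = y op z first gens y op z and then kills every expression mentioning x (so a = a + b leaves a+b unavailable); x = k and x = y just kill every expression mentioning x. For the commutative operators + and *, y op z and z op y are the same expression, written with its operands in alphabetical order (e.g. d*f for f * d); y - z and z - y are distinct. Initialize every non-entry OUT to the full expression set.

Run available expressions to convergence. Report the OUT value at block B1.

Per-block solution:
  B0: | IN={} | OUT={}
  B1: | IN={} | OUT={a+a}
  B2: | IN={a+a} | OUT={}
  B3: | IN={} | OUT={c*d}
  B4: | IN={} | OUT={}
  B5: | IN={} | OUT={}
  B6: | IN={} | OUT={a*c}
  B7: | IN={a*c} | OUT={a*c}
  B8: | IN={a*c} | OUT={a+b, b*e}
  B9: | IN={} | OUT={}

Merge at B1: IN[B1] = OUT[B0] = {}
Applying B1's transfer function to that IN value gives OUT[B1] (row B1 above).

Answer: {a+a}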